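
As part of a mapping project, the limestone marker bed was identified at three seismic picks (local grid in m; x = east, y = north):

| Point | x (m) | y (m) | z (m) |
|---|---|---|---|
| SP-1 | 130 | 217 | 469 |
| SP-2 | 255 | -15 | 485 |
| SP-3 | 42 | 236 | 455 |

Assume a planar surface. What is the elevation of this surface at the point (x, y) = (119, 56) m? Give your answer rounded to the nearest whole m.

Two edge vectors: SP-1→SP-2 = (125, -232, 16), SP-1→SP-3 = (-88, 19, -14).
Normal n = (SP-1→SP-2) × (SP-1→SP-3) = (2944, 342, -18041).
So ∂z/∂x = −n_x/n_z = 0.16318 and ∂z/∂y = −n_y/n_z = 0.01896.
Intercept c from SP-1: 469 − 21.21 − 4.11 = 443.67.
At (119, 56): z = 19.4 + 1.1 + 443.67 = 464.2 m.

464 m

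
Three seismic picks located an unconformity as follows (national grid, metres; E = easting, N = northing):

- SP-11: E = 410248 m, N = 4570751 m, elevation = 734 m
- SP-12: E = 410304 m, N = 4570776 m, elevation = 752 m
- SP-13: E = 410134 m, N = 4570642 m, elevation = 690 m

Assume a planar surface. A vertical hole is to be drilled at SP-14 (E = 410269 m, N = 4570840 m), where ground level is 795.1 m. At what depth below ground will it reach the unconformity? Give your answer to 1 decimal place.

44.3 m

Let the plane be z = a·E + b·N + c.
SP-12−SP-11: 56a + 25b = 18;  SP-13−SP-11: −114a − 109b = −44.
Solving gives a = 0.264904733, b = 0.126613399.
Then c = 734 − a·410248 − b·4570751 = −686660.96.
At (410269, 4570840): z_contact = 108682.20 + 578729.59 − 686660.96 = 750.83 m.
Depth below ground = 795.1 − 750.83 = 44.3 m.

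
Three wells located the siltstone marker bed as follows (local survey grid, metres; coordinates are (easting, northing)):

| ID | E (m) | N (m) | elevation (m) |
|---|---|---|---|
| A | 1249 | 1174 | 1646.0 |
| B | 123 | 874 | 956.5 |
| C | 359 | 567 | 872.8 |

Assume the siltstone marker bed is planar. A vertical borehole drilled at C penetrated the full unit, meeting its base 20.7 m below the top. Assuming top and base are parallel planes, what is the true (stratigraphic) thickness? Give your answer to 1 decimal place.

16.5 m

Let the plane be z = a·E + b·N + c.
B−A: −1126a − 300b = −689.5;  C−A: −890a − 607b = −773.2.
Solving gives a = 0.44796, b = 0.61700.
|∇z| = √(a²+b²) = 0.76246, so dip δ = arctan(0.76246) = 37.32°.
True thickness = vertical thickness × cos δ = 20.7 × cos 37.32° = 16.5 m.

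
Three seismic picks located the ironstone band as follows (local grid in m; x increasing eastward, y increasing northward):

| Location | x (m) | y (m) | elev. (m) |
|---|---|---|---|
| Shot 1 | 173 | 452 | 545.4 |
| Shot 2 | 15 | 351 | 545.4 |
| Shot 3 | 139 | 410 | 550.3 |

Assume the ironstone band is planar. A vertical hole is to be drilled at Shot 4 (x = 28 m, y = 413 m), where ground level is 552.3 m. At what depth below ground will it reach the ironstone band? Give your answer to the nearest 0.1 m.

Two edge vectors: Shot 1→Shot 2 = (-158, -101, 0), Shot 1→Shot 3 = (-34, -42, 4.9).
Normal n = (Shot 1→Shot 2) × (Shot 1→Shot 3) = (-494.9, 774.2, 3202).
So ∂z/∂x = −n_x/n_z = 0.15456 and ∂z/∂y = −n_y/n_z = −0.24179.
Intercept c from Shot 1: 545.4 − 26.74 + 109.29 = 627.95.
At (28, 413): z_contact = 4.33 − 99.86 + 627.95 = 532.42 m.
Depth below ground = 552.3 − 532.42 = 19.9 m.

19.9 m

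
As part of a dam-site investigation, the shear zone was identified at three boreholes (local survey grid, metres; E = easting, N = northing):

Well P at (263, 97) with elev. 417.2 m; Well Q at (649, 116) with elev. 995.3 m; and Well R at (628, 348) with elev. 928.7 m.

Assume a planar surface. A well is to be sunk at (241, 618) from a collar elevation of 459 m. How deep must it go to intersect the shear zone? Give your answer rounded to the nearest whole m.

Two edge vectors: Well P→Well Q = (386, 19, 578.1), Well P→Well R = (365, 251, 511.5).
Normal n = (Well P→Well Q) × (Well P→Well R) = (-135384.6, 13567.5, 89951).
So ∂z/∂E = −n_x/n_z = 1.50509 and ∂z/∂N = −n_y/n_z = −0.15083.
Intercept c from Well P: 417.2 − 395.84 + 14.63 = 35.99.
At (241, 618): z_contact = 362.7 − 93.2 + 35.99 = 305.5 m.
Depth below ground = 459 − 305.5 = 153 m.

153 m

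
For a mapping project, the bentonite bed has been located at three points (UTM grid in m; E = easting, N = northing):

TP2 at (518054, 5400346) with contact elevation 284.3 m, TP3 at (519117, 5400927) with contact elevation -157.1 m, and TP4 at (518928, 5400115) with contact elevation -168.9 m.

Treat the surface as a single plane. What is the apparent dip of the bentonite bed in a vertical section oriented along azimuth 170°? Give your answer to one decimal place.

11.8°

Two edge vectors: TP2→TP3 = (1063, 581, -441.4), TP2→TP4 = (874, -231, -453.2).
Normal n = (TP2→TP3) × (TP2→TP4) = (-365272.6, 95968, -753347).
So ∂z/∂E = −n_x/n_z = −0.48487 and ∂z/∂N = −n_y/n_z = 0.12739.
Unit vector along 170° is (sin 170°, cos 170°) = (0.1736, -0.9848).
Slope in that direction = a·(0.1736) + b·(-0.9848) = −0.20965.
Apparent dip = arctan|0.20965| = 11.8° (true dip is 26.6°, so apparent ≤ true as expected).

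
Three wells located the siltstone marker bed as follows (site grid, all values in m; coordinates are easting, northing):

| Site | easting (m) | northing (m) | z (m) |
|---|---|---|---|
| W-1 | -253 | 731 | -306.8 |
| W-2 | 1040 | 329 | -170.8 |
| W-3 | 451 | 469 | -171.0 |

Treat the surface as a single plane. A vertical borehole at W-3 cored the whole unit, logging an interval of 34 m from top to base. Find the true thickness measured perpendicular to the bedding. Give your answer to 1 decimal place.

Two edge vectors: W-1→W-2 = (1293, -402, 136), W-1→W-3 = (704, -262, 135.8).
Normal n = (W-1→W-2) × (W-1→W-3) = (-18959.6, -79845.4, -55758).
So ∂z/∂easting = −n_x/n_z = −0.34003 and ∂z/∂northing = −n_y/n_z = −1.43200.
|∇z| = √(a²+b²) = 1.47182, so dip δ = arctan(1.47182) = 55.81°.
True thickness = vertical thickness × cos δ = 34 × cos 55.81° = 19.1 m.

19.1 m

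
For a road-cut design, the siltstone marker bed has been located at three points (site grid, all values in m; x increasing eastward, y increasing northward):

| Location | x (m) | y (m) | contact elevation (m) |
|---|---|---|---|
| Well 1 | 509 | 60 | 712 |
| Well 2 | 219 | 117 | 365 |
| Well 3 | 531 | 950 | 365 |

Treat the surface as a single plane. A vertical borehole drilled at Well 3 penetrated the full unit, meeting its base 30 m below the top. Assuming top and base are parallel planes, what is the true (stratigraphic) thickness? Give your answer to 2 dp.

19.30 m

Let the plane be z = a·x + b·y + c.
Well 2−Well 1: −290a + 57b = −347;  Well 3−Well 1: 22a + 890b = −347.
Solving gives a = 1.11450, b = −0.41744.
|∇z| = √(a²+b²) = 1.19011, so dip δ = arctan(1.19011) = 49.96°.
True thickness = vertical thickness × cos δ = 30 × cos 49.96° = 19.30 m.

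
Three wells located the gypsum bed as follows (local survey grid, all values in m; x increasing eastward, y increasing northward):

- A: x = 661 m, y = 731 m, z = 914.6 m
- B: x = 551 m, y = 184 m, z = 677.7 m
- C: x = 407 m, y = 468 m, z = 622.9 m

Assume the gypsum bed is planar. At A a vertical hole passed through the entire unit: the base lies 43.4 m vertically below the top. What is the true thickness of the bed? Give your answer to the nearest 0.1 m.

Two edge vectors: A→B = (-110, -547, -236.9), A→C = (-254, -263, -291.7).
Normal n = (A→B) × (A→C) = (97255.2, 28085.6, -110008).
So ∂z/∂x = −n_x/n_z = 0.88407 and ∂z/∂y = −n_y/n_z = 0.25531.
|∇z| = √(a²+b²) = 0.92020, so dip δ = arctan(0.92020) = 42.62°.
True thickness = vertical thickness × cos δ = 43.4 × cos 42.62° = 31.9 m.

31.9 m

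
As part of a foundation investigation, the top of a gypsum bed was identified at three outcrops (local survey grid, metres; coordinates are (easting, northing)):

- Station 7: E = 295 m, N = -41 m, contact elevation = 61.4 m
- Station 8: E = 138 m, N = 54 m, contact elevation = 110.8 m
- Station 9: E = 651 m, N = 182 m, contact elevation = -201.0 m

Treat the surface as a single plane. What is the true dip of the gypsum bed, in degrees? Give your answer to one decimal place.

Let the plane be z = a·E + b·N + c.
Station 8−Station 7: −157a + 95b = 49.4;  Station 9−Station 7: 356a + 223b = −262.4.
Solving gives a = −0.52221, b = −0.34302.
Gradient magnitude |∇z| = √(a² + b²) = √(0.27270 + 0.11766) = 0.62479.
True dip = arctan(0.62479) = 32.0°, dipping toward ENE (azimuth ≈ 057°).

32.0°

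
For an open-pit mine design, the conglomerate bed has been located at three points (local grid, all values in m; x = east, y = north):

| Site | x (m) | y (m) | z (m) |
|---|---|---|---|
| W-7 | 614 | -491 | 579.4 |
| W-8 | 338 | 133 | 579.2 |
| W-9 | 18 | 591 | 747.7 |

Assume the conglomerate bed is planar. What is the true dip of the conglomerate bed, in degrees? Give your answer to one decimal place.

Let the plane be z = a·x + b·y + c.
W-8−W-7: −276a + 624b = −0.2;  W-9−W-7: −596a + 1082b = 168.3.
Solving gives a = −1.43623, b = −0.63558.
Gradient magnitude |∇z| = √(a² + b²) = √(2.06276 + 0.40396) = 1.57058.
True dip = arctan(1.57058) = 57.5°, dipping toward ENE (azimuth ≈ 066°).

57.5°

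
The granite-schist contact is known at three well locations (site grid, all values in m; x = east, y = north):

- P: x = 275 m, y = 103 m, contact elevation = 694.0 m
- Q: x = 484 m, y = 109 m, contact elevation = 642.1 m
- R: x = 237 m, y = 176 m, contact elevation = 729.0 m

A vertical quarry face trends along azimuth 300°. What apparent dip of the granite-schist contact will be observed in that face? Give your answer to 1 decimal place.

21.6°

Two edge vectors: P→Q = (209, 6, -51.9), P→R = (-38, 73, 35).
Normal n = (P→Q) × (P→R) = (3998.7, -5342.8, 15485).
So ∂z/∂x = −n_x/n_z = −0.25823 and ∂z/∂y = −n_y/n_z = 0.34503.
Unit vector along 300° is (sin 300°, cos 300°) = (-0.8660, 0.5000).
Slope in that direction = a·(-0.8660) + b·(0.5000) = 0.39615.
Apparent dip = arctan|0.39615| = 21.6° (true dip is 23.3°, so apparent ≤ true as expected).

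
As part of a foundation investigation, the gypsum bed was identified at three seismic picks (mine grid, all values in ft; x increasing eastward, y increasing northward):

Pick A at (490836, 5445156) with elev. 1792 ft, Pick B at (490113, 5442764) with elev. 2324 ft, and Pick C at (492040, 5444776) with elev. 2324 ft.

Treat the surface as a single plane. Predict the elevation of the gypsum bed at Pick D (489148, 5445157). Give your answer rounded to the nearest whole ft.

Let the plane be z = a·x + b·y + c.
Pick B−Pick A: −723a − 2392b = 532;  Pick C−Pick A: 1204a − 380b = 532.
Solving gives a = 0.33929733, b = −0.32496320.
Then c = 1792 − a·490836 − b·5445156 = 1604727.96.
At (489148, 5445157): z = 165966.6 − 1769475.6 + 1604727.96 = 1218.9 ft.

1219 ft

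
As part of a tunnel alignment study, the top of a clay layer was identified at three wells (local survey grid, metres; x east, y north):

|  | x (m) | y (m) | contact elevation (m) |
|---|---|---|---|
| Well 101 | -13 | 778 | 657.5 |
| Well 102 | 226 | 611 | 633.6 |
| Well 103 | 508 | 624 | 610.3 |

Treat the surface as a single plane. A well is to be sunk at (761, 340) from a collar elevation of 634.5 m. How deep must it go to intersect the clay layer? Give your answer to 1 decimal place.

Two edge vectors: Well 101→Well 102 = (239, -167, -23.9), Well 101→Well 103 = (521, -154, -47.2).
Normal n = (Well 101→Well 102) × (Well 101→Well 103) = (4201.8, -1171.1, 50201).
So ∂z/∂x = −n_x/n_z = −0.08370 and ∂z/∂y = −n_y/n_z = 0.02333.
Intercept c from Well 101: 657.5 − 1.09 − 18.15 = 638.26.
At (761, 340): z_contact = −63.70 + 7.93 + 638.26 = 582.50 m.
Depth below ground = 634.5 − 582.50 = 52.0 m.

52.0 m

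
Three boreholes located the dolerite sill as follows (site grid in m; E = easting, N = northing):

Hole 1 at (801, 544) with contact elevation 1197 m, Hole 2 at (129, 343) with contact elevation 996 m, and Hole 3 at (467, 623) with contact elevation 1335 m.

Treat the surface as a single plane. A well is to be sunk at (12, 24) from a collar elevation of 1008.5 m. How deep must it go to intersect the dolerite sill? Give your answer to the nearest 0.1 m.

425.2 m

Two edge vectors: Hole 1→Hole 2 = (-672, -201, -201), Hole 1→Hole 3 = (-334, 79, 138).
Normal n = (Hole 1→Hole 2) × (Hole 1→Hole 3) = (-11859, 159870, -120222).
So ∂z/∂E = −n_x/n_z = −0.09864 and ∂z/∂N = −n_y/n_z = 1.32979.
Intercept c from Hole 1: 1197 + 79.01 − 723.41 = 552.61.
At (12, 24): z_contact = −1.18 + 31.91 + 552.61 = 583.34 m.
Depth below ground = 1008.5 − 583.34 = 425.2 m.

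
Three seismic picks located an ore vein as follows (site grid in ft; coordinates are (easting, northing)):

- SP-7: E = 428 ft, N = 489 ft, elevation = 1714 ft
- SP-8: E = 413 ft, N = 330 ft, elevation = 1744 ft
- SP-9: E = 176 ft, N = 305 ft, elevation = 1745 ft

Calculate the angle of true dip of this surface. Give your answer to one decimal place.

Two edge vectors: SP-7→SP-8 = (-15, -159, 30), SP-7→SP-9 = (-252, -184, 31).
Normal n = (SP-7→SP-8) × (SP-7→SP-9) = (591, -7095, -37308).
So ∂z/∂E = −n_x/n_z = 0.01584 and ∂z/∂N = −n_y/n_z = −0.19017.
Gradient magnitude |∇z| = √(a² + b²) = √(0.00025 + 0.03617) = 0.19083.
True dip = arctan(0.19083) = 10.8°, dipping toward N (azimuth ≈ 355°).

10.8°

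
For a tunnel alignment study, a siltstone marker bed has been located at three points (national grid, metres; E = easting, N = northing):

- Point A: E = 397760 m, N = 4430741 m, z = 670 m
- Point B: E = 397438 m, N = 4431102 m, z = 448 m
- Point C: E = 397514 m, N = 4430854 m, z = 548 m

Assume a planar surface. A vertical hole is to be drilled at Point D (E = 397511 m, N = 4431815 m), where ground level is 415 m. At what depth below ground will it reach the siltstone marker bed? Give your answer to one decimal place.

Two edge vectors: Point A→Point B = (-322, 361, -222), Point A→Point C = (-246, 113, -122).
Normal n = (Point A→Point B) × (Point A→Point C) = (-18956, 15328, 52420).
So ∂z/∂E = −n_x/n_z = 0.361617703 and ∂z/∂N = −n_y/n_z = −0.292407478.
Intercept c from Point A: 670 − 143837.06 + 1295581.80 = 1152414.74.
At (397511, 4431815): z_contact = 143747.01 − 1295895.85 + 1152414.74 = 265.91 m.
Depth below ground = 415 − 265.91 = 149.1 m.

149.1 m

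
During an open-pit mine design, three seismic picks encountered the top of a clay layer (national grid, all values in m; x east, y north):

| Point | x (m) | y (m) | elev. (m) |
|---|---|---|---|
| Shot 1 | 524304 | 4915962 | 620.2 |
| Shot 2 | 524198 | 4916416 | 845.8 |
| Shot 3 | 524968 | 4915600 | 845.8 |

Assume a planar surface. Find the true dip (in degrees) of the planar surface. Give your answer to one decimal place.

Two edge vectors: Shot 1→Shot 2 = (-106, 454, 225.6), Shot 1→Shot 3 = (664, -362, 225.6).
Normal n = (Shot 1→Shot 2) × (Shot 1→Shot 3) = (184089.6, 173712, -263084).
So ∂z/∂x = −n_x/n_z = 0.69974 and ∂z/∂y = −n_y/n_z = 0.66029.
Gradient magnitude |∇z| = √(a² + b²) = √(0.48963 + 0.43598) = 0.96209.
True dip = arctan(0.96209) = 43.9°, dipping toward SW (azimuth ≈ 227°).

43.9°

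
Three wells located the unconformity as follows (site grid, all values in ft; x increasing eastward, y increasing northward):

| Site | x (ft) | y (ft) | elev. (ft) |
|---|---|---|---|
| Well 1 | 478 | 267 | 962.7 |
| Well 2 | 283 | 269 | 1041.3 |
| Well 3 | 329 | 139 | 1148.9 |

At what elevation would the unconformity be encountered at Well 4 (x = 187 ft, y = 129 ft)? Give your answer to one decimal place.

1217.3 ft

Two edge vectors: Well 1→Well 2 = (-195, 2, 78.6), Well 1→Well 3 = (-149, -128, 186.2).
Normal n = (Well 1→Well 2) × (Well 1→Well 3) = (10433.2, 24597.6, 25258).
So ∂z/∂x = −n_x/n_z = −0.41307 and ∂z/∂y = −n_y/n_z = −0.97385.
Intercept c from Well 1: 962.7 + 197.45 + 260.02 = 1420.16.
At (187, 129): z = −77.2 − 125.6 + 1420.16 = 1217.3 ft.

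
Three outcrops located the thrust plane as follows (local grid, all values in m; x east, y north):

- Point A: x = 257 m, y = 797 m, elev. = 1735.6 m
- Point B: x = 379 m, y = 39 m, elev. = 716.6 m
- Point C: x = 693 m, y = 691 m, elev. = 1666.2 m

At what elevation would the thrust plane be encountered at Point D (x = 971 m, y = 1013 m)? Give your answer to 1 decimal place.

Let the plane be z = a·x + b·y + c.
Point B−Point A: 122a − 758b = −1019;  Point C−Point A: 436a − 106b = −69.4.
Solving gives a = 0.174485, b = 1.372411.
Then c = 1735.6 − a·257 − b·797 = 596.95.
At (971, 1013): z = 169.4 + 1390.3 + 596.95 = 2156.6 m.

2156.6 m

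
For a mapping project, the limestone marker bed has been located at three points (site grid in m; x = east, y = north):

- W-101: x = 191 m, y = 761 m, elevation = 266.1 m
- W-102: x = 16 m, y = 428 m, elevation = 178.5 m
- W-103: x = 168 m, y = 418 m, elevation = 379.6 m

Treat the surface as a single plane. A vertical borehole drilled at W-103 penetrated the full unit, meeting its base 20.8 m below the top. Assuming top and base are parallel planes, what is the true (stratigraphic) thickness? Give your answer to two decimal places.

Two edge vectors: W-101→W-102 = (-175, -333, -87.6), W-101→W-103 = (-23, -343, 113.5).
Normal n = (W-101→W-102) × (W-101→W-103) = (-67842.3, 21877.3, 52366).
So ∂z/∂x = −n_x/n_z = 1.29554 and ∂z/∂y = −n_y/n_z = −0.41778.
|∇z| = √(a²+b²) = 1.36124, so dip δ = arctan(1.36124) = 53.70°.
True thickness = vertical thickness × cos δ = 20.8 × cos 53.70° = 12.31 m.

12.31 m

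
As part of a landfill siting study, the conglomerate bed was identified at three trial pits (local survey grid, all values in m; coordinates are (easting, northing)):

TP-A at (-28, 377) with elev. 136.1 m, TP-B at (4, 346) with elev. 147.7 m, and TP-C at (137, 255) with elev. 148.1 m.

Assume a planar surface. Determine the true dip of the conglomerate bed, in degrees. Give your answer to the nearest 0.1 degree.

Two edge vectors: TP-A→TP-B = (32, -31, 11.6), TP-A→TP-C = (165, -122, 12).
Normal n = (TP-A→TP-B) × (TP-A→TP-C) = (1043.2, 1530, 1211).
So ∂z/∂E = −n_x/n_z = −0.86144 and ∂z/∂N = −n_y/n_z = −1.26342.
Gradient magnitude |∇z| = √(a² + b²) = √(0.74207 + 1.59623) = 1.52915.
True dip = arctan(1.52915) = 56.8°, dipping toward NE (azimuth ≈ 034°).

56.8°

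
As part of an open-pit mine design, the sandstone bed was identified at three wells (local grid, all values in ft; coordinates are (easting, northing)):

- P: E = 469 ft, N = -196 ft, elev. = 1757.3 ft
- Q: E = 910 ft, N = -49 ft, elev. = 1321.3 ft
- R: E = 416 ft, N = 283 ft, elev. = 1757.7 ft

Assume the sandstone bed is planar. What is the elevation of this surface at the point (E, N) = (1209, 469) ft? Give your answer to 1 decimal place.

981.9 ft

Two edge vectors: P→Q = (441, 147, -436), P→R = (-53, 479, 0.4).
Normal n = (P→Q) × (P→R) = (208902.8, 22931.6, 219030).
So ∂z/∂E = −n_x/n_z = −0.953763 and ∂z/∂N = −n_y/n_z = −0.104696.
Intercept c from P: 1757.3 + 447.32 − 20.52 = 2184.09.
At (1209, 469): z = −1153.1 − 49.1 + 2184.09 = 981.9 ft.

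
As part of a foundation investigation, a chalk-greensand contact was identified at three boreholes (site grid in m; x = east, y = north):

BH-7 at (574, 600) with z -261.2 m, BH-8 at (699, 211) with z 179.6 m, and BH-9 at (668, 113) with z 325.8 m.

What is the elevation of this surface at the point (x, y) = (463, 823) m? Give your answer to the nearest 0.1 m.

Two edge vectors: BH-7→BH-8 = (125, -389, 440.8), BH-7→BH-9 = (94, -487, 587).
Normal n = (BH-7→BH-8) × (BH-7→BH-9) = (-13673.4, -31939.8, -24309).
So ∂z/∂x = −n_x/n_z = −0.56248 and ∂z/∂y = −n_y/n_z = −1.31391.
Intercept c from BH-7: -261.2 + 322.87 + 788.35 = 850.01.
At (463, 823): z = −260.4 − 1081.3 + 850.01 = -491.8 m.

-491.8 m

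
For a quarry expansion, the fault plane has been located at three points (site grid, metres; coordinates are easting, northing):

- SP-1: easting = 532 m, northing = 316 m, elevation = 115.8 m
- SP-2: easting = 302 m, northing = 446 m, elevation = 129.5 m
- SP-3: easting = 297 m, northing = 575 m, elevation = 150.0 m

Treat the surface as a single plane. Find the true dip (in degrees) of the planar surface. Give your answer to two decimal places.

9.26°

Let the plane be z = a·easting + b·northing + c.
SP-2−SP-1: −230a + 130b = 13.7;  SP-3−SP-1: −235a + 259b = 34.2.
Solving gives a = 0.03093, b = 0.16011.
Gradient magnitude |∇z| = √(a² + b²) = √(0.00096 + 0.02564) = 0.16307.
True dip = arctan(0.16307) = 9.26°, dipping toward S (azimuth ≈ 191°).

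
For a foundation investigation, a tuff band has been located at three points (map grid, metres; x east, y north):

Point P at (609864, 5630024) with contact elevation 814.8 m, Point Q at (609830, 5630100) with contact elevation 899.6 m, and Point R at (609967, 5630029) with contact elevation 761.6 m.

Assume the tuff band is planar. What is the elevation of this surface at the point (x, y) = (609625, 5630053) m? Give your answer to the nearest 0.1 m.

Two edge vectors: Point P→Point Q = (-34, 76, 84.8), Point P→Point R = (103, 5, -53.2).
Normal n = (Point P→Point Q) × (Point P→Point R) = (-4467.2, 6925.6, -7998).
So ∂z/∂x = −n_x/n_z = −0.558539635 and ∂z/∂y = −n_y/n_z = 0.865916479.
Intercept c from Point P: 814.8 + 340633.22 − 4875130.56 = −4533682.54.
At (609625, 5630053): z = −340499.7 + 4875155.7 − 4533682.54 = 973.4 m.

973.4 m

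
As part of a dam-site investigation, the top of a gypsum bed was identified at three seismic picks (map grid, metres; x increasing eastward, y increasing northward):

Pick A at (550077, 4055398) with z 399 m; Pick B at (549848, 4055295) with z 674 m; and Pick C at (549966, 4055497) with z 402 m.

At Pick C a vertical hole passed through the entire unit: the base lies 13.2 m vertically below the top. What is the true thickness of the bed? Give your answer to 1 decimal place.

Two edge vectors: Pick A→Pick B = (-229, -103, 275), Pick A→Pick C = (-111, 99, 3).
Normal n = (Pick A→Pick B) × (Pick A→Pick C) = (-27534, -29838, -34104).
So ∂z/∂x = −n_x/n_z = −0.80735 and ∂z/∂y = −n_y/n_z = −0.87491.
|∇z| = √(a²+b²) = 1.19050, so dip δ = arctan(1.19050) = 49.97°.
True thickness = vertical thickness × cos δ = 13.2 × cos 49.97° = 8.5 m.

8.5 m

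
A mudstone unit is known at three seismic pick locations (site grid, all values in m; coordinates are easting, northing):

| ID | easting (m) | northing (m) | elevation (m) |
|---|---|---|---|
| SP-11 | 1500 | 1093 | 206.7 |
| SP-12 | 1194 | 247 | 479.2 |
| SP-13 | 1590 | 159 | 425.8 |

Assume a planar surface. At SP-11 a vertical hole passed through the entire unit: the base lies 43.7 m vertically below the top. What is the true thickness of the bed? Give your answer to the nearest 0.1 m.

Two edge vectors: SP-11→SP-12 = (-306, -846, 272.5), SP-11→SP-13 = (90, -934, 219.1).
Normal n = (SP-11→SP-12) × (SP-11→SP-13) = (69156.4, 91569.6, 361944).
So ∂z/∂easting = −n_x/n_z = −0.19107 and ∂z/∂northing = −n_y/n_z = −0.25299.
|∇z| = √(a²+b²) = 0.31704, so dip δ = arctan(0.31704) = 17.59°.
True thickness = vertical thickness × cos δ = 43.7 × cos 17.59° = 41.7 m.

41.7 m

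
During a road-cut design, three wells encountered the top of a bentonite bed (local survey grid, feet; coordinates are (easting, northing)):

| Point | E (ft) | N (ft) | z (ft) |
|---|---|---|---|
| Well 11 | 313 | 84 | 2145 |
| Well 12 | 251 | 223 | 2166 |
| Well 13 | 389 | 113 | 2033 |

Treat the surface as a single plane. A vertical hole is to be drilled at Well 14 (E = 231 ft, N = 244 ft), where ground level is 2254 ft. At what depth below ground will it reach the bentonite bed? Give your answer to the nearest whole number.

71 ft

Let the plane be z = a·E + b·N + c.
Well 12−Well 11: −62a + 139b = 21;  Well 13−Well 11: 76a + 29b = −112.
Solving gives a = −1.30861, b = −0.43262.
Then c = 2145 − a·313 − b·84 = 2590.93.
At (231, 244): z_contact = −302.3 − 105.6 + 2590.93 = 2183.1 ft.
Depth below ground = 2254 − 2183.1 = 71 ft.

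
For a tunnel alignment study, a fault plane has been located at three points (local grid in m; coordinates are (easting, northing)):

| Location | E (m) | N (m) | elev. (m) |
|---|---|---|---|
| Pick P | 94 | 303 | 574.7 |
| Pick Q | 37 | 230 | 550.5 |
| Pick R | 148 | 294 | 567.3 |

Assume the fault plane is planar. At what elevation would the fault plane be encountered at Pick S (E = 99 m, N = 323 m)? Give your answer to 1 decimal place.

Two edge vectors: Pick P→Pick Q = (-57, -73, -24.2), Pick P→Pick R = (54, -9, -7.4).
Normal n = (Pick P→Pick Q) × (Pick P→Pick R) = (322.4, -1728.6, 4455).
So ∂z/∂E = −n_x/n_z = −0.07237 and ∂z/∂N = −n_y/n_z = 0.38801.
Intercept c from Pick P: 574.7 + 6.80 − 117.57 = 463.93.
At (99, 323): z = −7.2 + 125.3 + 463.93 = 582.1 m.

582.1 m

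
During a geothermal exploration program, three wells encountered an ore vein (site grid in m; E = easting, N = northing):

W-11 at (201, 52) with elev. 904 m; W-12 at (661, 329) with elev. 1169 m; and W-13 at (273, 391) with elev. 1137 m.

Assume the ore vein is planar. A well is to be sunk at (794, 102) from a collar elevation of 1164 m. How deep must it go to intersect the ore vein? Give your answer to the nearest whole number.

Let the plane be z = a·E + b·N + c.
W-12−W-11: 460a + 277b = 265;  W-13−W-11: 72a + 339b = 233.
Solving gives a = 0.18599, b = 0.64781.
Then c = 904 − a·201 − b·52 = 832.93.
At (794, 102): z_contact = 147.7 + 66.1 + 832.93 = 1046.7 m.
Depth below ground = 1164 − 1046.7 = 117 m.

117 m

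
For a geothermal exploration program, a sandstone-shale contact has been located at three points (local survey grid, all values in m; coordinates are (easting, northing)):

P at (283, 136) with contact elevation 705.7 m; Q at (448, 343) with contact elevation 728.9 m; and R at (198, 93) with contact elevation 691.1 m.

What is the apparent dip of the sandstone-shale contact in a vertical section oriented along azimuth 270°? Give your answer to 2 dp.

10.91°

Two edge vectors: P→Q = (165, 207, 23.2), P→R = (-85, -43, -14.6).
Normal n = (P→Q) × (P→R) = (-2024.6, 437, 10500).
So ∂z/∂E = −n_x/n_z = 0.19282 and ∂z/∂N = −n_y/n_z = −0.04162.
Unit vector along 270° is (sin 270°, cos 270°) = (-1.0000, -0.0000).
Slope in that direction = a·(-1.0000) + b·(-0.0000) = −0.19282.
Apparent dip = arctan|0.19282| = 10.91° (true dip is 11.2°, so apparent ≤ true as expected).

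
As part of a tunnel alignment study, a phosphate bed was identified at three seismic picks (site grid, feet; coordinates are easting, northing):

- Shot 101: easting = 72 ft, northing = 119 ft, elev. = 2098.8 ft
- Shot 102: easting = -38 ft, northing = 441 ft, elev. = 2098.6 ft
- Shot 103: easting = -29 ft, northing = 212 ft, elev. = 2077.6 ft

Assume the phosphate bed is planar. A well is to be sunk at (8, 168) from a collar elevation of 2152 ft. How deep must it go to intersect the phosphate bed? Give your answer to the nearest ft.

Two edge vectors: Shot 101→Shot 102 = (-110, 322, -0.2), Shot 101→Shot 103 = (-101, 93, -21.2).
Normal n = (Shot 101→Shot 102) × (Shot 101→Shot 103) = (-6807.8, -2311.8, 22292).
So ∂z/∂easting = −n_x/n_z = 0.30539 and ∂z/∂northing = −n_y/n_z = 0.10371.
Intercept c from Shot 101: 2098.8 − 21.99 − 12.34 = 2064.47.
At (8, 168): z_contact = 2.4 + 17.4 + 2064.47 = 2084.3 ft.
Depth below ground = 2152 − 2084.3 = 68 ft.

68 ft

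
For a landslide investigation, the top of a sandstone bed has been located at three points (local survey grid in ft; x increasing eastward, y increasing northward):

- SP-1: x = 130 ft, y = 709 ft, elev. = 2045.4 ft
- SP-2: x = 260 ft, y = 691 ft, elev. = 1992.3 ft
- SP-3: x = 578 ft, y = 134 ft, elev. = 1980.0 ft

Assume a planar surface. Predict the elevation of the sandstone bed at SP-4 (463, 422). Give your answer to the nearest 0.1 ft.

Let the plane be z = a·x + b·y + c.
SP-2−SP-1: 130a − 18b = −53.1;  SP-3−SP-1: 448a − 575b = −65.4.
Solving gives a = −0.44020, b = −0.22924.
Then c = 2045.4 − a·130 − b·709 = 2265.15.
At (463, 422): z = −203.8 − 96.7 + 2265.15 = 1964.6 ft.

1964.6 ft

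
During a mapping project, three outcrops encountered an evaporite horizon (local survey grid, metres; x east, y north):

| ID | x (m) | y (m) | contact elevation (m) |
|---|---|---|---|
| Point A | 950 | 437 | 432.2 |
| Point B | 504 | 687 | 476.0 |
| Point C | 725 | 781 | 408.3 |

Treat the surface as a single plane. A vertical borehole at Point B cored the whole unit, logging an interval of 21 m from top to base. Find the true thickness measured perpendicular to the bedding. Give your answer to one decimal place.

Two edge vectors: Point A→Point B = (-446, 250, 43.8), Point A→Point C = (-225, 344, -23.9).
Normal n = (Point A→Point B) × (Point A→Point C) = (-21042.2, -20514.4, -97174).
So ∂z/∂x = −n_x/n_z = −0.21654 and ∂z/∂y = −n_y/n_z = −0.21111.
|∇z| = √(a²+b²) = 0.30242, so dip δ = arctan(0.30242) = 16.83°.
True thickness = vertical thickness × cos δ = 21 × cos 16.83° = 20.1 m.

20.1 m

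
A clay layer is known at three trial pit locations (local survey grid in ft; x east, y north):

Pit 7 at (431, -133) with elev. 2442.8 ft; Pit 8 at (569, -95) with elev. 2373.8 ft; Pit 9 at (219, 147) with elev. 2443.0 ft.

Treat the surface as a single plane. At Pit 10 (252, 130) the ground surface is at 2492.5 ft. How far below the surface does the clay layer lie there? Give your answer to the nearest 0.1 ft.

57.8 ft

Two edge vectors: Pit 7→Pit 8 = (138, 38, -69), Pit 7→Pit 9 = (-212, 280, 0.2).
Normal n = (Pit 7→Pit 8) × (Pit 7→Pit 9) = (19327.6, 14600.4, 46696).
So ∂z/∂x = −n_x/n_z = −0.41390 and ∂z/∂y = −n_y/n_z = −0.31267.
Intercept c from Pit 7: 2442.8 + 178.39 − 41.59 = 2579.61.
At (252, 130): z_contact = −104.30 − 40.65 + 2579.61 = 2434.66 ft.
Depth below ground = 2492.5 − 2434.66 = 57.8 ft.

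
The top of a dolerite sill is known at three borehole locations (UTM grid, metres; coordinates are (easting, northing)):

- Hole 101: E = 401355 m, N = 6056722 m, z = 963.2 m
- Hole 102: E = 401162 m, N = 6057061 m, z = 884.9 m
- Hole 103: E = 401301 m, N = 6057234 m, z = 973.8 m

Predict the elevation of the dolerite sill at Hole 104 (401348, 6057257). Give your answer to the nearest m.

Let the plane be z = a·E + b·N + c.
Hole 102−Hole 101: −193a + 339b = −78.3;  Hole 103−Hole 101: −54a + 512b = 10.6.
Solving gives a = 0.54257856, b = 0.07792821.
Then c = 963.2 − a·401355 − b·6056722 = −688792.91.
At (401348, 6057257): z = 217762.8 + 472031.2 − 688792.91 = 1001.1 m.

1001 m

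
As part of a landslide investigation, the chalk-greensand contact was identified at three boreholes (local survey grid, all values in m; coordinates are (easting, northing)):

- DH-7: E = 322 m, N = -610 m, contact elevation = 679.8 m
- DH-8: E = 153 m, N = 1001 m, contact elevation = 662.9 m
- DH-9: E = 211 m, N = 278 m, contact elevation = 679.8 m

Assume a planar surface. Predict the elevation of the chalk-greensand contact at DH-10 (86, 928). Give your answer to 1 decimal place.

Two edge vectors: DH-7→DH-8 = (-169, 1611, -16.9), DH-7→DH-9 = (-111, 888, 0).
Normal n = (DH-7→DH-8) × (DH-7→DH-9) = (15007.2, 1875.9, 28749).
So ∂z/∂E = −n_x/n_z = −0.522008 and ∂z/∂N = −n_y/n_z = −0.065251.
Intercept c from DH-7: 679.8 + 168.09 − 39.80 = 808.08.
At (86, 928): z = −44.9 − 60.6 + 808.08 = 702.6 m.

702.6 m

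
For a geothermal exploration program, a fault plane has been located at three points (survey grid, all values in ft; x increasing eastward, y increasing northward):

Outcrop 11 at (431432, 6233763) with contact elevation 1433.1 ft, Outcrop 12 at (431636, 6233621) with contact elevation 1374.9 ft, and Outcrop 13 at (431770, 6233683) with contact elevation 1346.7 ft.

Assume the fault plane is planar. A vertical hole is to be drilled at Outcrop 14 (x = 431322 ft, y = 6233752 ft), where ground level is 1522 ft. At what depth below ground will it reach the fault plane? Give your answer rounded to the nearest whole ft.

63 ft

Two edge vectors: Outcrop 11→Outcrop 12 = (204, -142, -58.2), Outcrop 11→Outcrop 13 = (338, -80, -86.4).
Normal n = (Outcrop 11→Outcrop 12) × (Outcrop 11→Outcrop 13) = (7612.8, -2046, 31676).
So ∂z/∂x = −n_x/n_z = −0.24033338 and ∂z/∂y = −n_y/n_z = 0.06459149.
Intercept c from Outcrop 11: 1433.1 + 103687.51 − 402648.03 = −297527.42.
At (431322, 6233752): z_contact = −103661.1 + 402647.3 − 297527.42 = 1458.8 ft.
Depth below ground = 1522 − 1458.8 = 63 ft.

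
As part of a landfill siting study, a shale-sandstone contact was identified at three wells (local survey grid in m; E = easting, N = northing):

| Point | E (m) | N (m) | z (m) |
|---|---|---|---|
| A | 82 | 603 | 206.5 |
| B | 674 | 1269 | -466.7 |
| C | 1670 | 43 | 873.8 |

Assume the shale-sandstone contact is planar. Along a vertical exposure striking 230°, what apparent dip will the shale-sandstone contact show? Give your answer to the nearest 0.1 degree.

32.6°

Two edge vectors: A→B = (592, 666, -673.2), A→C = (1588, -560, 667.3).
Normal n = (A→B) × (A→C) = (67429.8, -1464083.2, -1389128).
So ∂z/∂E = −n_x/n_z = 0.04854 and ∂z/∂N = −n_y/n_z = −1.05396.
Unit vector along 230° is (sin 230°, cos 230°) = (-0.7660, -0.6428).
Slope in that direction = a·(-0.7660) + b·(-0.6428) = 0.64029.
Apparent dip = arctan|0.64029| = 32.6° (true dip is 46.5°, so apparent ≤ true as expected).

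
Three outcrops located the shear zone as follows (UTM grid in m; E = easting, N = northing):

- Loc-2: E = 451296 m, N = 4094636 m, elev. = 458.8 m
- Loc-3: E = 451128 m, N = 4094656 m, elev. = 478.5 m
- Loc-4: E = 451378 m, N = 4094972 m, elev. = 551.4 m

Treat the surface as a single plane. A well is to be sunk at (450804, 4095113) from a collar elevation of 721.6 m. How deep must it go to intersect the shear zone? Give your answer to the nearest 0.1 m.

Two edge vectors: Loc-2→Loc-3 = (-168, 20, 19.7), Loc-2→Loc-4 = (82, 336, 92.6).
Normal n = (Loc-2→Loc-3) × (Loc-2→Loc-4) = (-4767.2, 17172.2, -58088).
So ∂z/∂E = −n_x/n_z = −0.082068586 and ∂z/∂N = −n_y/n_z = 0.295623881.
Intercept c from Loc-2: 458.8 + 37037.22 − 1210472.19 = −1172976.16.
At (450804, 4095113): z_contact = −36996.85 + 1210613.20 − 1172976.16 = 640.19 m.
Depth below ground = 721.6 − 640.19 = 81.4 m.

81.4 m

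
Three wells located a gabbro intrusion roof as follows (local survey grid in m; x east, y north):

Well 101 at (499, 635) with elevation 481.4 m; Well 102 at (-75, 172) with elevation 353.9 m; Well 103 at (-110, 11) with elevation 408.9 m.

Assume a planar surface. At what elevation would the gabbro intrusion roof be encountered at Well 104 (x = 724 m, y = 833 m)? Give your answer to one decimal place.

523.6 m

Let the plane be z = a·x + b·y + c.
Well 102−Well 101: −574a − 463b = −127.5;  Well 103−Well 101: −609a − 624b = −72.5.
Solving gives a = 0.60350, b = −0.47281.
Then c = 481.4 − a·499 − b·635 = 480.49.
At (724, 833): z = 436.9 − 393.9 + 480.49 = 523.6 m.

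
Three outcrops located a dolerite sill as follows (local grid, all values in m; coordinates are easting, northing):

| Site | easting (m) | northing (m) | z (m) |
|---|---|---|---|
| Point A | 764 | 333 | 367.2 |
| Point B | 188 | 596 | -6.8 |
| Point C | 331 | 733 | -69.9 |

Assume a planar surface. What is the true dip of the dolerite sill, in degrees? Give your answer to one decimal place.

Two edge vectors: Point A→Point B = (-576, 263, -374), Point A→Point C = (-433, 400, -437.1).
Normal n = (Point A→Point B) × (Point A→Point C) = (34642.7, -89827.6, -116521).
So ∂z/∂easting = −n_x/n_z = 0.29731 and ∂z/∂northing = −n_y/n_z = −0.77091.
Gradient magnitude |∇z| = √(a² + b²) = √(0.08839 + 0.59431) = 0.82626.
True dip = arctan(0.82626) = 39.6°, dipping toward NNW (azimuth ≈ 339°).

39.6°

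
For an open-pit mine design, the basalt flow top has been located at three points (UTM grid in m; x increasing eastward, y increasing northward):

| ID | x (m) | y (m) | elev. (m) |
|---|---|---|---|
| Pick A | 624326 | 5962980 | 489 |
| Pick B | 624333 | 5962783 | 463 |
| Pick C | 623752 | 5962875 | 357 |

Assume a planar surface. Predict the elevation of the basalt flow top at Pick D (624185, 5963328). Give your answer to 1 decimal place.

Let the plane be z = a·x + b·y + c.
Pick B−Pick A: 7a − 197b = −26;  Pick C−Pick A: −574a − 105b = −132.
Solving gives a = 0.204493336, b = 0.139245956.
Then c = 489 − a·624326 − b·5962980 = −957502.36.
At (624185, 5963328): z = 127641.7 + 830369.3 − 957502.36 = 508.6 m.

508.6 m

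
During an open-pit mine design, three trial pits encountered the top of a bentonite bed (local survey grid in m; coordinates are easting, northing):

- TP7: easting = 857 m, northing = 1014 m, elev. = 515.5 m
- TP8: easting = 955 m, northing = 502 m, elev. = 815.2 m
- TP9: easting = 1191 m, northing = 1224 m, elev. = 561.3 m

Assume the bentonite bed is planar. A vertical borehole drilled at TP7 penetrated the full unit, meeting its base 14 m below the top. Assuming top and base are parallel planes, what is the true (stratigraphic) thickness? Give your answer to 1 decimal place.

Let the plane be z = a·easting + b·northing + c.
TP8−TP7: 98a − 512b = 299.7;  TP9−TP7: 334a + 210b = 45.8.
Solving gives a = 0.45090, b = −0.49905.
|∇z| = √(a²+b²) = 0.67257, so dip δ = arctan(0.67257) = 33.92°.
True thickness = vertical thickness × cos δ = 14 × cos 33.92° = 11.6 m.

11.6 m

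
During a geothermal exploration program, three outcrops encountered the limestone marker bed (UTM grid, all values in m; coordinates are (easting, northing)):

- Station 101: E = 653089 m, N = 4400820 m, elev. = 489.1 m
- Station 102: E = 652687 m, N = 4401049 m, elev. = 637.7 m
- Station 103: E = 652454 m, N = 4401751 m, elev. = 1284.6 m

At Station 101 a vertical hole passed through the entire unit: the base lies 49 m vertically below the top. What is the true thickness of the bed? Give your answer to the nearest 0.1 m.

Let the plane be z = a·E + b·N + c.
Station 102−Station 101: −402a + 229b = 148.6;  Station 103−Station 101: −635a + 931b = 795.5.
Solving gives a = 0.19149, b = 0.98507.
|∇z| = √(a²+b²) = 1.00351, so dip δ = arctan(1.00351) = 45.10°.
True thickness = vertical thickness × cos δ = 49 × cos 45.10° = 34.6 m.

34.6 m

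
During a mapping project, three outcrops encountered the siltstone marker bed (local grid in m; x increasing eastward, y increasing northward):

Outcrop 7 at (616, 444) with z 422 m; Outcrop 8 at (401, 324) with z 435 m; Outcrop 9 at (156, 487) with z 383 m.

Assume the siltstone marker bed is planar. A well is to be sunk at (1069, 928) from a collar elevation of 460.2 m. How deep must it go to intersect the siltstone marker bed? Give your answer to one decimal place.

117.1 m

Let the plane be z = a·x + b·y + c.
Outcrop 8−Outcrop 7: −215a − 120b = 13;  Outcrop 9−Outcrop 7: −460a + 43b = −39.
Solving gives a = 0.063946, b = −0.222903.
Then c = 422 − a·616 − b·444 = 481.58.
At (1069, 928): z_contact = 68.36 − 206.85 + 481.58 = 343.08 m.
Depth below ground = 460.2 − 343.08 = 117.1 m.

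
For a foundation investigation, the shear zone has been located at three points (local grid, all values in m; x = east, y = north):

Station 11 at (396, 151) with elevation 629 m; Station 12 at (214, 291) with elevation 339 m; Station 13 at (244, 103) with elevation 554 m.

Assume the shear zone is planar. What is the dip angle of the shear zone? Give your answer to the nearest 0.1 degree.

Let the plane be z = a·x + b·y + c.
Station 12−Station 11: −182a + 140b = −290;  Station 13−Station 11: −152a − 48b = −75.
Solving gives a = 0.81357, b = −1.01379.
Gradient magnitude |∇z| = √(a² + b²) = √(0.66189 + 1.02778) = 1.29987.
True dip = arctan(1.29987) = 52.4°, dipping toward NW (azimuth ≈ 321°).

52.4°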